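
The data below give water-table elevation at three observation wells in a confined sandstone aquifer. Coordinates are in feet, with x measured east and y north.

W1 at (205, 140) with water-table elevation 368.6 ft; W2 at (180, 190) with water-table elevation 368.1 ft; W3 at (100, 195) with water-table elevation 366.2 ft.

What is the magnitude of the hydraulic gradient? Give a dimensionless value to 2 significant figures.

0.024

Taking W1 as reference: W2−W1 = (-25, 50, -0.5); W3−W1 = (-105, 55, -2.4).
Solve a·Δx + b·Δy = Δh: det = (-25)·55 − (-105)·50 = 3875.
∂h/∂x = [(-0.5)·55 − (-2.4)·50] / 3875 = +0.02387
∂h/∂y = [(-25)·(-2.4) − (-105)·(-0.5)] / 3875 = +0.001935
|∇h| = √(0.02387² + 0.001935²) = 0.02395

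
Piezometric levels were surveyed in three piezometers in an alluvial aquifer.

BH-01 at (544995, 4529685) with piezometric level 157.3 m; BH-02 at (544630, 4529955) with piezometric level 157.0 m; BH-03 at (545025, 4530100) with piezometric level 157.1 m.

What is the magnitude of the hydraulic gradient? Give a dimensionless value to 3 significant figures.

Differences from BH-01: to BH-02 (Δx, Δy, Δh) = (-365, 270, -0.3); to BH-03 = (30, 415, -0.2).
Determinant of the coordinate differences = (-365)·415 − 30·270 = -159575.
∂h/∂x = [(-0.3)·415 − (-0.2)·270] / -159575 = +0.0004418
∂h/∂y = [(-365)·(-0.2) − 30·(-0.3)] / -159575 = -0.0005139
|∇h| = √(0.0004418² + -0.0005139²) = 0.0006777

0.000678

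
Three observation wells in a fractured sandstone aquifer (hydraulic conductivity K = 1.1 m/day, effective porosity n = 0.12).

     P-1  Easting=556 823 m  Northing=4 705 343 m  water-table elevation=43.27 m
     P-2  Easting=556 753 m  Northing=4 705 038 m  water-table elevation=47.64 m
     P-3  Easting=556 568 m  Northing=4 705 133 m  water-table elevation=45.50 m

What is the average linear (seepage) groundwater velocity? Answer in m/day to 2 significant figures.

0.14 m/day

With h = a·x + b·y + c and P-1 as origin, the differences give:
  (-70)·a + (-305)·b = +4.37
  (-255)·a + (-210)·b = +2.23
Eliminate b (×(-210) and ×(-305), subtract): -63075·a = -237.550 → a = ∂h/∂x = +0.003766
Back-substitute: b = ∂h/∂y = -0.01519.
|∇h| = √(0.003766² + -0.01519²) = 0.01565
Seepage velocity v = K·i/n = 1.1 × 0.01565 / 0.12 = 0.1435 m/day.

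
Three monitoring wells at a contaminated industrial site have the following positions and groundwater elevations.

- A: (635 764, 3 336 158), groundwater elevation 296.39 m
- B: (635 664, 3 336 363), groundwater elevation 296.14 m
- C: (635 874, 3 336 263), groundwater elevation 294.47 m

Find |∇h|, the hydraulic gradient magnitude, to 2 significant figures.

Three-point gradient (reference A): Δ to B = (-100, 205, -0.25), Δ to C = (110, 105, -1.92).
∂h/∂x = -0.01111, ∂h/∂y = -0.006641 (det = -33050).
|∇h| = √(-0.01111² + -0.006641²) = 0.01294

0.013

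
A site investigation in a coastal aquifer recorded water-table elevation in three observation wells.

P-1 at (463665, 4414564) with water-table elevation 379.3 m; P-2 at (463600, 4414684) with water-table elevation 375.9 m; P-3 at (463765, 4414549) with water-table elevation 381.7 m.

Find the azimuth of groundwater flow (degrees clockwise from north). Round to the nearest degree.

Differences from P-1: to P-2 (Δx, Δy, Δh) = (-65, 120, -3.4); to P-3 = (100, -15, +2.4).
Determinant of the coordinate differences = (-65)·(-15) − 100·120 = -11025.
∂h/∂x = [(-3.4)·(-15) − (+2.4)·120] / -11025 = +0.02150
∂h/∂y = [(-65)·(+2.4) − 100·(-3.4)] / -11025 = -0.01669
Flow direction (−∇h) has components (-0.02150 E, +0.01669 N).
Azimuth = atan2(E, N) = atan2(-0.02150, +0.01669) = 307.8° ≈ 308°.

308°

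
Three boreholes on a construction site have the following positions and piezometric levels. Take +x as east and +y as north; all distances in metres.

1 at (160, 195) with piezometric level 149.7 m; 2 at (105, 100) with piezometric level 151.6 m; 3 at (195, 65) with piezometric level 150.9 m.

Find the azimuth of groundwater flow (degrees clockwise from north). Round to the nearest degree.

Three-point gradient (reference 1): Δ to 2 = (-55, -95, +1.9), Δ to 3 = (35, -130, +1.2).
∂h/∂x = -0.01270, ∂h/∂y = -0.01265 (det = 10475).
Flow direction (−∇h) has components (+0.01270 E, +0.01265 N).
Azimuth = atan2(E, N) = atan2(+0.01270, +0.01265) = 45.1° ≈ 045°.

045°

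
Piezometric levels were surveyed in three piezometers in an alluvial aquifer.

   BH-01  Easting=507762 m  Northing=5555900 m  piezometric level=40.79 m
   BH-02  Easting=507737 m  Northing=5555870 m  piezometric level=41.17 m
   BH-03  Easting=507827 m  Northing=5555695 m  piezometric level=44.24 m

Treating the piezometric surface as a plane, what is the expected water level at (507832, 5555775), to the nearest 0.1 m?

43.0 m

Taking BH-01 as reference: BH-02−BH-01 = (-25, -30, +0.38); BH-03−BH-01 = (65, -205, +3.45).
Solve a·Δx + b·Δy = Δh: det = (-25)·(-205) − 65·(-30) = 7075.
∂h/∂x = [(+0.38)·(-205) − (+3.45)·(-30)] / 7075 = +0.003618
∂h/∂y = [(-25)·(+3.45) − 65·(+0.38)] / 7075 = -0.01568
h(507832, 5555775) = 40.79 + (+0.003618)·(70) + (-0.01568)·(-125) = 40.79 +0.253 +1.960 = 43.004 m.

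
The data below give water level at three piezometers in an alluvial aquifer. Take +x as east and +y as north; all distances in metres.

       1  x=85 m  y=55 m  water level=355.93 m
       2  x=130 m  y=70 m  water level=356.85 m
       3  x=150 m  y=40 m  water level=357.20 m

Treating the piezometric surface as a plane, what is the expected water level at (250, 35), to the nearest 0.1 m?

Three-point gradient (reference 1): Δ to 2 = (45, 15, +0.92), Δ to 3 = (65, -15, +1.27).
∂h/∂x = +0.01991, ∂h/∂y = +0.001606 (det = -1650).
h(250, 35) = 355.93 + (+0.01991)·(165) + (+0.001606)·(-20) = 355.93 +3.285 -0.032 = 359.183 m.

359.2 m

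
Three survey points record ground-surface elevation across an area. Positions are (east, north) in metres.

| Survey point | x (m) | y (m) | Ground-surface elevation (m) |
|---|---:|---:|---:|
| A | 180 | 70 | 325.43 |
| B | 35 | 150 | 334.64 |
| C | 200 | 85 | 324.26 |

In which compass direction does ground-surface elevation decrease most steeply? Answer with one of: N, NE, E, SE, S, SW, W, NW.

Taking A as reference: B−A = (-145, 80, +9.21); C−A = (20, 15, -1.17).
Determinant of the coordinate differences = (-145)·15 − 20·80 = -3775.
∂z/∂x = [(+9.21)·15 − (-1.17)·80] / -3775 = -0.06139
∂z/∂y = [(-145)·(-1.17) − 20·(+9.21)] / -3775 = +0.003854
Steepest decrease is along −∇f = (+0.06139 E, -0.003854 N) → east.

E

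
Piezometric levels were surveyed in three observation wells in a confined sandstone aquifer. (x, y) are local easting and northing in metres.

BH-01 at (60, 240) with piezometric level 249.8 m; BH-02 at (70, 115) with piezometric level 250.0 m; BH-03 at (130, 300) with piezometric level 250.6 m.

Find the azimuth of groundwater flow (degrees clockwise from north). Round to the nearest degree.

273°

With h = a·x + b·y + c and BH-01 as origin, the differences give:
  10·a + (-125)·b = +0.2
  70·a + 60·b = +0.8
Eliminate b (×60 and ×(-125), subtract): 9350·a = 112.00 → a = ∂h/∂x = +0.01198
Back-substitute: b = ∂h/∂y = -0.0006417.
Flow direction (−∇h) has components (-0.01198 E, +0.0006417 N).
Azimuth = atan2(E, N) = atan2(-0.01198, +0.0006417) = 273.1° ≈ 273°.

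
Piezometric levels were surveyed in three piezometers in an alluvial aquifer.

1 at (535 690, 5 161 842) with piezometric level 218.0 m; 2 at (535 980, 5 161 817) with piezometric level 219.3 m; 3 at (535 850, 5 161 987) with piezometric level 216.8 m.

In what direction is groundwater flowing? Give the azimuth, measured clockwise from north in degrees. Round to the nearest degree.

344°

Differences from 1: to 2 (Δx, Δy, Δh) = (290, -25, +1.3); to 3 = (160, 145, -1.2).
Determinant of the coordinate differences = 290·145 − 160·(-25) = 46050.
∂h/∂x = [(+1.3)·145 − (-1.2)·(-25)] / 46050 = +0.003442
∂h/∂y = [290·(-1.2) − 160·(+1.3)] / 46050 = -0.01207
Flow direction (−∇h) has components (-0.003442 E, +0.01207 N).
Azimuth = atan2(E, N) = atan2(-0.003442, +0.01207) = 344.1° ≈ 344°.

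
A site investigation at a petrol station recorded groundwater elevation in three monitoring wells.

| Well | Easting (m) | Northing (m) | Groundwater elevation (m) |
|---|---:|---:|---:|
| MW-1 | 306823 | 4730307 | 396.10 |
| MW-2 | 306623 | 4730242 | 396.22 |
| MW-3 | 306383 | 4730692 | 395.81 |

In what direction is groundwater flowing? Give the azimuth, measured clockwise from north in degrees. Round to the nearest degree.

Taking MW-1 as reference: MW-2−MW-1 = (-200, -65, +0.12); MW-3−MW-1 = (-440, 385, -0.29).
Solve a·Δx + b·Δy = Δh: det = (-200)·385 − (-440)·(-65) = -105600.
∂h/∂x = [(+0.12)·385 − (-0.29)·(-65)] / -105600 = -0.0002590
∂h/∂y = [(-200)·(-0.29) − (-440)·(+0.12)] / -105600 = -0.001049
Flow direction (−∇h) has components (+0.0002590 E, +0.001049 N).
Azimuth = atan2(E, N) = atan2(+0.0002590, +0.001049) = 13.9° ≈ 014°.

014°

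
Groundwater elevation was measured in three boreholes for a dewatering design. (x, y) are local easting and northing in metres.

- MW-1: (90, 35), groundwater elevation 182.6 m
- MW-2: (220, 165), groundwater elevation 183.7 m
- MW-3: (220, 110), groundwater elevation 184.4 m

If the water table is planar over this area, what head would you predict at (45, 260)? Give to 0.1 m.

178.8 m

With h = a·x + b·y + c and MW-1 as origin, the differences give:
  130·a + 130·b = +1.1
  130·a + 75·b = +1.8
Eliminate b (×75 and ×130, subtract): -7150·a = -151.50 → a = ∂h/∂x = +0.02119
Back-substitute: b = ∂h/∂y = -0.01273.
h(45, 260) = 182.6 + (+0.02119)·(-45) + (-0.01273)·(225) = 182.6 -0.953 -2.864 = 178.783 m.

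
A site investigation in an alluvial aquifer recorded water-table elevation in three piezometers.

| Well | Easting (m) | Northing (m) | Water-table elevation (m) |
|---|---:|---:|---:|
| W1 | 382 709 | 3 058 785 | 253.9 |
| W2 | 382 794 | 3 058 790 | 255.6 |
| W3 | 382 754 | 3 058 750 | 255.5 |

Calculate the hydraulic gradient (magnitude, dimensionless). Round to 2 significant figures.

With h = a·x + b·y + c and W1 as origin, the differences give:
  85·a + 5·b = +1.7
  45·a + (-35)·b = +1.6
Eliminate b (×(-35) and ×5, subtract): -3200·a = -67.50 → a = ∂h/∂x = +0.02109
Back-substitute: b = ∂h/∂y = -0.01859.
|∇h| = √(0.02109² + -0.01859²) = 0.02811

0.028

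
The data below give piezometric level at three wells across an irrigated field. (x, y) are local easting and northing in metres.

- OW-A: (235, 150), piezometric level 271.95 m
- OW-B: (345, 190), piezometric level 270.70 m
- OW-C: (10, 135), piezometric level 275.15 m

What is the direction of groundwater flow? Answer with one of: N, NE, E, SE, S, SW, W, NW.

Three-point gradient (reference OW-A): Δ to OW-B = (110, 40, -1.25), Δ to OW-C = (-225, -15, +3.20).
∂h/∂x = -0.01486, ∂h/∂y = +0.009626 (det = 7350).
Flow = −∇h = (+0.01486 east, -0.009626 north), which points southeast.

SE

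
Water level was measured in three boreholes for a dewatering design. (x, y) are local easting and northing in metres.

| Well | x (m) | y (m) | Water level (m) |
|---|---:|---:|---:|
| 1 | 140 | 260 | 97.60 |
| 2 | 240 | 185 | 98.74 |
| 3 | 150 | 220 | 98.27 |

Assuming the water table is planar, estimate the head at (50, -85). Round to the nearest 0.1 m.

103.6 m

With h = a·x + b·y + c and 1 as origin, the differences give:
  100·a + (-75)·b = +1.14
  10·a + (-40)·b = +0.67
Eliminate b (×(-40) and ×(-75), subtract): -3250·a = 4.650 → a = ∂h/∂x = -0.001431
Back-substitute: b = ∂h/∂y = -0.01711.
h(50, -85) = 97.60 + (-0.001431)·(-90) + (-0.01711)·(-345) = 97.60 +0.129 +5.902 = 103.631 m.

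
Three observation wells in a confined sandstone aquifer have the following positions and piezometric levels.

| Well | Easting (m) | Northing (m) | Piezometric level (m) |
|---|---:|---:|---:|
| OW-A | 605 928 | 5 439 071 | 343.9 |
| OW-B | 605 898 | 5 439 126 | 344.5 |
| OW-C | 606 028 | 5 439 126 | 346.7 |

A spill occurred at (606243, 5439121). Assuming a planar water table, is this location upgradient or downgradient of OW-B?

upgradient

Three-point gradient (reference OW-A): Δ to OW-B = (-30, 55, +0.6), Δ to OW-C = (100, 55, +2.8).
∂h/∂x = +0.01692, ∂h/∂y = +0.02014 (det = -7150).
Head at (606243, 5439121) = 343.9 + (+0.01692)·(315) + (+0.02014)·(50) = 350.24 m.
That is higher than the 344.5 m at OW-B, so the point is upgradient.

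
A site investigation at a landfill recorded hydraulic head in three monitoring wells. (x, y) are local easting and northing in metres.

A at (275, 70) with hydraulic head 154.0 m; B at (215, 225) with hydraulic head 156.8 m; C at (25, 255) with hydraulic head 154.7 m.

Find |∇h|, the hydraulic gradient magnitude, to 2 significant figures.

0.028

With h = a·x + b·y + c and A as origin, the differences give:
  (-60)·a + 155·b = +2.8
  (-250)·a + 185·b = +0.7
Eliminate b (×185 and ×155, subtract): 27650·a = 409.50 → a = ∂h/∂x = +0.01481
Back-substitute: b = ∂h/∂y = +0.02380.
|∇h| = √(0.01481² + 0.02380²) = 0.02803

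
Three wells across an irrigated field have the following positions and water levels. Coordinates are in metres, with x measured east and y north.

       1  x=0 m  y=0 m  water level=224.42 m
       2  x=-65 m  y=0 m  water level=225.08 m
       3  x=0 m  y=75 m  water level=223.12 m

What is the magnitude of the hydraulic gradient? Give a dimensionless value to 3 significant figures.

0.0201

∂h/∂x = (225.08 − 224.42) / (-65 − 0) = -0.01015
∂h/∂y = (223.12 − 224.42) / (75 − 0) = -0.01733
|∇h| = √(-0.01015² + -0.01733²) = 0.02008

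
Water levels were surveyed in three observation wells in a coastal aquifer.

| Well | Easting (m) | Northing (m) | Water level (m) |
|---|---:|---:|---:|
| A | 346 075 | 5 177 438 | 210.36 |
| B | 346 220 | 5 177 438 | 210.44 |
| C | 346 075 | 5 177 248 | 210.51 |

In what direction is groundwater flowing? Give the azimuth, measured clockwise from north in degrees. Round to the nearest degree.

∂h/∂x = (210.44 − 210.36) / (346220 − 346075) = +0.0005517
∂h/∂y = (210.51 − 210.36) / (5177248 − 5177438) = -0.0007895
Flow direction (−∇h) has components (-0.0005517 E, +0.0007895 N).
Azimuth = atan2(E, N) = atan2(-0.0005517, +0.0007895) = 325.1° ≈ 325°.

325°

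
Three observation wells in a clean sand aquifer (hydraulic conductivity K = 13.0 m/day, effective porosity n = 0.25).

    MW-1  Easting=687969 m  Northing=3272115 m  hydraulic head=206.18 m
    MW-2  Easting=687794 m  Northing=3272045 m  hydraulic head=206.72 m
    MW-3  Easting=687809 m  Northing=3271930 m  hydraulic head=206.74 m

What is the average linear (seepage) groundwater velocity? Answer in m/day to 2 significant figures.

Three-point gradient (reference MW-1): Δ to MW-2 = (-175, -70, +0.54), Δ to MW-3 = (-160, -185, +0.56).
∂h/∂x = -0.002867, ∂h/∂y = -0.0005478 (det = 21175).
|∇h| = √(-0.002867² + -0.0005478²) = 0.002919
Seepage velocity v = K·i/n = 13.0 × 0.002919 / 0.25 = 0.1518 m/day.

0.15 m/day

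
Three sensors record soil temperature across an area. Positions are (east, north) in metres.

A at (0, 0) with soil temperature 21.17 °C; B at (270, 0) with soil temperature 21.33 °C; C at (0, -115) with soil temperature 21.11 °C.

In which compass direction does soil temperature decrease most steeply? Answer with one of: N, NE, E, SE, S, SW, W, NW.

SW

∂T/∂x = (21.33 − 21.17) / (270 − 0) = +0.0005926
∂T/∂y = (21.11 − 21.17) / (-115 − 0) = +0.0005217
Steepest decrease is along −∇f = (-0.0005926 E, -0.0005217 N) → southwest.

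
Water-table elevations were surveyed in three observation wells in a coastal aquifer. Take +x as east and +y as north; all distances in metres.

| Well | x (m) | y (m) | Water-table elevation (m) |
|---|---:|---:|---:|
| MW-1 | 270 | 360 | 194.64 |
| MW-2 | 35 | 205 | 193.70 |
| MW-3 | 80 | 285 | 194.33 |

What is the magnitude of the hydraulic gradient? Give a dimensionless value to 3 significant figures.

Taking MW-1 as reference: MW-2−MW-1 = (-235, -155, -0.94); MW-3−MW-1 = (-190, -75, -0.31).
Determinant of the coordinate differences = (-235)·(-75) − (-190)·(-155) = -11825.
∂h/∂x = [(-0.94)·(-75) − (-0.31)·(-155)] / -11825 = -0.001899
∂h/∂y = [(-235)·(-0.31) − (-190)·(-0.94)] / -11825 = +0.008943
|∇h| = √(-0.001899² + 0.008943²) = 0.009142

0.00914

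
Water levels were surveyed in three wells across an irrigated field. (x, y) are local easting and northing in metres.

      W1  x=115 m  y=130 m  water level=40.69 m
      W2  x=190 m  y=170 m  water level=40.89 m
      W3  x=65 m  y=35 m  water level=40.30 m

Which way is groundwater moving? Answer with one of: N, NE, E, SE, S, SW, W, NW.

With h = a·x + b·y + c and W1 as origin, the differences give:
  75·a + 40·b = +0.20
  (-50)·a + (-95)·b = -0.39
Eliminate b (×(-95) and ×40, subtract): -5125·a = -3.400 → a = ∂h/∂x = +0.0006634
Back-substitute: b = ∂h/∂y = +0.003756.
Flow = −∇h = (-0.0006634 east, -0.003756 north), which points south.

S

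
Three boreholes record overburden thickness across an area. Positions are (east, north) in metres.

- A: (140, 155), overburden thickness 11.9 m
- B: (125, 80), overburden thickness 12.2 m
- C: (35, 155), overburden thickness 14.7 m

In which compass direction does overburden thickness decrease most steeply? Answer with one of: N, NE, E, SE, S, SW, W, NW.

With d = a·x + b·y + c and A as origin, the differences give:
  (-15)·a + (-75)·b = +0.3
  (-105)·a + 0·b = +2.8
Eliminate b (×0 and ×(-75), subtract): -7875·a = 210.00 → a = ∂d/∂x = -0.02667
Back-substitute: b = ∂d/∂y = +0.001333.
Steepest decrease is along −∇f = (+0.02667 E, -0.001333 N) → east.

E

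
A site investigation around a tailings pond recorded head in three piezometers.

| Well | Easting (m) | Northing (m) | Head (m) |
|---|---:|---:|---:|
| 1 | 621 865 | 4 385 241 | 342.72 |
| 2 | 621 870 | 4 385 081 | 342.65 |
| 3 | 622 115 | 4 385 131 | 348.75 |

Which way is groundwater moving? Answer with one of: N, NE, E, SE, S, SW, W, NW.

W

Taking 1 as reference: 2−1 = (5, -160, -0.07); 3−1 = (250, -110, +6.03).
Solve a·Δx + b·Δy = Δh: det = 5·(-110) − 250·(-160) = 39450.
∂h/∂x = [(-0.07)·(-110) − (+6.03)·(-160)] / 39450 = +0.02465
∂h/∂y = [5·(+6.03) − 250·(-0.07)] / 39450 = +0.001208
Flow = −∇h = (-0.02465 east, -0.001208 north), which points west.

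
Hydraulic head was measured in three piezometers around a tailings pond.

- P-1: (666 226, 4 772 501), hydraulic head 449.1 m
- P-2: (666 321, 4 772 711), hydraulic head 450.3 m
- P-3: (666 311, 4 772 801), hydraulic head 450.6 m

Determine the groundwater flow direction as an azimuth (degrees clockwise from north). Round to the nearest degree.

Differences from P-1: to P-2 (Δx, Δy, Δh) = (95, 210, +1.2); to P-3 = (85, 300, +1.5).
Determinant of the coordinate differences = 95·300 − 85·210 = 10650.
∂h/∂x = [(+1.2)·300 − (+1.5)·210] / 10650 = +0.004225
∂h/∂y = [95·(+1.5) − 85·(+1.2)] / 10650 = +0.003803
Flow direction (−∇h) has components (-0.004225 E, -0.003803 N).
Azimuth = atan2(E, N) = atan2(-0.004225, -0.003803) = 228.0° ≈ 228°.

228°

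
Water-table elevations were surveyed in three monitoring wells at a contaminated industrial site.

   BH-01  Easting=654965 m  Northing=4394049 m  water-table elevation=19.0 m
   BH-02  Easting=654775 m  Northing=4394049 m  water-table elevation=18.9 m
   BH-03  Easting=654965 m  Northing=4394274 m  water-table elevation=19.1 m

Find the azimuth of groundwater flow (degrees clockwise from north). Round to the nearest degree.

∂h/∂x = (18.9 − 19.0) / (654775 − 654965) = +0.0005263
∂h/∂y = (19.1 − 19.0) / (4394274 − 4394049) = +0.0004444
Flow direction (−∇h) has components (-0.0005263 E, -0.0004444 N).
Azimuth = atan2(E, N) = atan2(-0.0005263, -0.0004444) = 229.8° ≈ 230°.

230°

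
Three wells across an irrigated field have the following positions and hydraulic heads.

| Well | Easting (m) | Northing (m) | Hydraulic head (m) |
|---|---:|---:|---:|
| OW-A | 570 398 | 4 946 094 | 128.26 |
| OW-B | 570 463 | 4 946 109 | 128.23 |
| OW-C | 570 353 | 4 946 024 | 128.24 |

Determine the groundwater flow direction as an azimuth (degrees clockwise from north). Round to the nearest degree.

Differences from OW-A: to OW-B (Δx, Δy, Δh) = (65, 15, -0.03); to OW-C = (-45, -70, -0.02).
Determinant of the coordinate differences = 65·(-70) − (-45)·15 = -3875.
∂h/∂x = [(-0.03)·(-70) − (-0.02)·15] / -3875 = -0.0006194
∂h/∂y = [65·(-0.02) − (-45)·(-0.03)] / -3875 = +0.0006839
Flow direction (−∇h) has components (+0.0006194 E, -0.0006839 N).
Azimuth = atan2(E, N) = atan2(+0.0006194, -0.0006839) = 137.8° ≈ 138°.

138°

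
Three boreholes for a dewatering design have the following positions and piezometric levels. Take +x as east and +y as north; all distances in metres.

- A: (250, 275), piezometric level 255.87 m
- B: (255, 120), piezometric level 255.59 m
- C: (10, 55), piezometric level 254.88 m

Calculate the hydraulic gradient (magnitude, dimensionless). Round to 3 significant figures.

0.00305

Taking A as reference: B−A = (5, -155, -0.28); C−A = (-240, -220, -0.99).
Solve a·Δx + b·Δy = Δh: det = 5·(-220) − (-240)·(-155) = -38300.
∂h/∂x = [(-0.28)·(-220) − (-0.99)·(-155)] / -38300 = +0.002398
∂h/∂y = [5·(-0.99) − (-240)·(-0.28)] / -38300 = +0.001884
|∇h| = √(0.002398² + 0.001884²) = 0.00305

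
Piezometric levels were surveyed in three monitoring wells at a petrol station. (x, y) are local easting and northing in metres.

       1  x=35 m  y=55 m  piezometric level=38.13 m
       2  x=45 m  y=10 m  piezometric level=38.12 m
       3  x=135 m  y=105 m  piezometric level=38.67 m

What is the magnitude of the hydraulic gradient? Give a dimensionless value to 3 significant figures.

0.00493

Three-point gradient (reference 1): Δ to 2 = (10, -45, -0.01), Δ to 3 = (100, 50, +0.54).
∂h/∂x = +0.004760, ∂h/∂y = +0.001280 (det = 5000).
|∇h| = √(0.004760² + 0.001280²) = 0.004929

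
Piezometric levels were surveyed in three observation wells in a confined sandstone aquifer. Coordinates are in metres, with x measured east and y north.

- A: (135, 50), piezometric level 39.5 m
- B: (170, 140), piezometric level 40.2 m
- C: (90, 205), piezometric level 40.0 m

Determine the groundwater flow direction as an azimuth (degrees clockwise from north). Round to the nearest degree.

232°

Three-point gradient (reference A): Δ to B = (35, 90, +0.7), Δ to C = (-45, 155, +0.5).
∂h/∂x = +0.006702, ∂h/∂y = +0.005172 (det = 9475).
Flow direction (−∇h) has components (-0.006702 E, -0.005172 N).
Azimuth = atan2(E, N) = atan2(-0.006702, -0.005172) = 232.3° ≈ 232°.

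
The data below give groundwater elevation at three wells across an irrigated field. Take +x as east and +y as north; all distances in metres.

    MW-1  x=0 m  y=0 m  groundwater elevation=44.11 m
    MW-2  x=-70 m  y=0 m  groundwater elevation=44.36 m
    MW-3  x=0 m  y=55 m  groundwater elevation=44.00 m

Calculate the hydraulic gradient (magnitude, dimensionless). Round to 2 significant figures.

∂h/∂x = (44.36 − 44.11) / (-70 − 0) = -0.003571
∂h/∂y = (44.00 − 44.11) / (55 − 0) = -0.002000
|∇h| = √(-0.003571² + -0.002000²) = 0.004093

0.0041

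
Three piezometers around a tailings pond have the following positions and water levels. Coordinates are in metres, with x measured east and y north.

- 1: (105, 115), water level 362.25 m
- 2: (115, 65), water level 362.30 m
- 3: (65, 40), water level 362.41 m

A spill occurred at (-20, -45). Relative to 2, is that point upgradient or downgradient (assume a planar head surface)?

Differences from 1: to 2 (Δx, Δy, Δh) = (10, -50, +0.05); to 3 = (-40, -75, +0.16).
Determinant of the coordinate differences = 10·(-75) − (-40)·(-50) = -2750.
∂h/∂x = [(+0.05)·(-75) − (+0.16)·(-50)] / -2750 = -0.001545
∂h/∂y = [10·(+0.16) − (-40)·(+0.05)] / -2750 = -0.001309
Head at (-20, -45) = 362.25 + (-0.001545)·(-125) + (-0.001309)·(-160) = 362.65 m.
That is higher than the 362.30 m at 2, so the point is upgradient.

upgradient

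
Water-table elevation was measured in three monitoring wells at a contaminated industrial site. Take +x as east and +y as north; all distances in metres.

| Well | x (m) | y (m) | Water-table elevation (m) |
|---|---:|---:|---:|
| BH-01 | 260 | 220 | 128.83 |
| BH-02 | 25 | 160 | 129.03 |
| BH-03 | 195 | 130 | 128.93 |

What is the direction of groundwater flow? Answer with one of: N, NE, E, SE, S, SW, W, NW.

NE

With h = a·x + b·y + c and BH-01 as origin, the differences give:
  (-235)·a + (-60)·b = +0.20
  (-65)·a + (-90)·b = +0.10
Eliminate b (×(-90) and ×(-60), subtract): 17250·a = -12.000 → a = ∂h/∂x = -0.0006957
Back-substitute: b = ∂h/∂y = -0.0006087.
Flow = −∇h = (+0.0006957 east, +0.0006087 north), which points northeast.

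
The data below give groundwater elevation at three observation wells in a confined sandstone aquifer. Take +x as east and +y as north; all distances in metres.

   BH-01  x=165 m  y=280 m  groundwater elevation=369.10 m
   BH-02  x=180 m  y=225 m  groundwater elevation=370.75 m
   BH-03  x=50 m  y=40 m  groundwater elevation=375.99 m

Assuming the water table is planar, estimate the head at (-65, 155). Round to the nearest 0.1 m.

372.4 m

Taking BH-01 as reference: BH-02−BH-01 = (15, -55, +1.65); BH-03−BH-01 = (-115, -240, +6.89).
Solve a·Δx + b·Δy = Δh: det = 15·(-240) − (-115)·(-55) = -9925.
∂h/∂x = [(+1.65)·(-240) − (+6.89)·(-55)] / -9925 = +0.001718
∂h/∂y = [15·(+6.89) − (-115)·(+1.65)] / -9925 = -0.02953
h(-65, 155) = 369.10 + (+0.001718)·(-230) + (-0.02953)·(-125) = 369.10 -0.395 +3.691 = 372.396 m.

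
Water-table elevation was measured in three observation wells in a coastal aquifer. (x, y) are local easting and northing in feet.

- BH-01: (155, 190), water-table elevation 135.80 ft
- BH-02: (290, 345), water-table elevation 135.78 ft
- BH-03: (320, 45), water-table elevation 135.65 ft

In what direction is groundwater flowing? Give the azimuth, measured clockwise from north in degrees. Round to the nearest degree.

With h = a·x + b·y + c and BH-01 as origin, the differences give:
  135·a + 155·b = -0.02
  165·a + (-145)·b = -0.15
Eliminate b (×(-145) and ×155, subtract): -45150·a = 26.150 → a = ∂h/∂x = -0.0005792
Back-substitute: b = ∂h/∂y = +0.0003754.
Flow direction (−∇h) has components (+0.0005792 E, -0.0003754 N).
Azimuth = atan2(E, N) = atan2(+0.0005792, -0.0003754) = 123.0° ≈ 123°.

123°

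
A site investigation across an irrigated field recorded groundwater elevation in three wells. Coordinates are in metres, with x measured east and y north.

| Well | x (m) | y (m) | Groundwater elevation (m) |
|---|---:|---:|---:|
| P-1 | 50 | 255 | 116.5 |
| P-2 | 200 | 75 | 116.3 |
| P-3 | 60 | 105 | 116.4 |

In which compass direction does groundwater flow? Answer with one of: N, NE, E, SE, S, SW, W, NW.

Differences from P-1: to P-2 (Δx, Δy, Δh) = (150, -180, -0.2); to P-3 = (10, -150, -0.1).
Determinant of the coordinate differences = 150·(-150) − 10·(-180) = -20700.
∂h/∂x = [(-0.2)·(-150) − (-0.1)·(-180)] / -20700 = -0.0005797
∂h/∂y = [150·(-0.1) − 10·(-0.2)] / -20700 = +0.0006280
Flow = −∇h = (+0.0005797 east, -0.0006280 north), which points southeast.

SE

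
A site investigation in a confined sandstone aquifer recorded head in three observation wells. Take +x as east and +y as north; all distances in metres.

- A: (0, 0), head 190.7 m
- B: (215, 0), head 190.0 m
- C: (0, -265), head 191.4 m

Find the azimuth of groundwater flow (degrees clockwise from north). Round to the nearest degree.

051°

∂h/∂x = (190.0 − 190.7) / (215 − 0) = -0.003256
∂h/∂y = (191.4 − 190.7) / (-265 − 0) = -0.002642
Flow direction (−∇h) has components (+0.003256 E, +0.002642 N).
Azimuth = atan2(E, N) = atan2(+0.003256, +0.002642) = 50.9° ≈ 051°.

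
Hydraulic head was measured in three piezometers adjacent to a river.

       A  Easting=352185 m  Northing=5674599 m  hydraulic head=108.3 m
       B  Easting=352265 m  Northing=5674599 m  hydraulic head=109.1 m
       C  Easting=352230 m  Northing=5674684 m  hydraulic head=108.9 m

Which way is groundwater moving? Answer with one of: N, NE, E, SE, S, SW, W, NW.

Three-point gradient (reference A): Δ to B = (80, 0, +0.8), Δ to C = (45, 85, +0.6).
∂h/∂x = +0.010000, ∂h/∂y = +0.001765 (det = 6800).
Flow = −∇h = (-0.010000 east, -0.001765 north), which points west.

W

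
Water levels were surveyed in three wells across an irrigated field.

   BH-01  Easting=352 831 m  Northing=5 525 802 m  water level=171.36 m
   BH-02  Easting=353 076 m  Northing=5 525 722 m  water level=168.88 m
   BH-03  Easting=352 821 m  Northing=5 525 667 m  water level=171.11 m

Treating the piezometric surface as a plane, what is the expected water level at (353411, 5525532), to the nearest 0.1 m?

165.3 m

Differences from BH-01: to BH-02 (Δx, Δy, Δh) = (245, -80, -2.48); to BH-03 = (-10, -135, -0.25).
Solve a·Δx + b·Δy = Δh: det = 245·(-135) − (-10)·(-80) = -33875.
∂h/∂x = [(-2.48)·(-135) − (-0.25)·(-80)] / -33875 = -0.009293
∂h/∂y = [245·(-0.25) − (-10)·(-2.48)] / -33875 = +0.002540
h(353411, 5525532) = 171.36 + (-0.009293)·(580) + (+0.002540)·(-270) = 171.36 -5.390 -0.686 = 165.284 m.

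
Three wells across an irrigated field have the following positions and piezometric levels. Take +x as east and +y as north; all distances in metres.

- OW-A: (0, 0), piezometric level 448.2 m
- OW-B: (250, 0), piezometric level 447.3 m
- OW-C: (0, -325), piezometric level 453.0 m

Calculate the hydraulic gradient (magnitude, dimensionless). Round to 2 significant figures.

∂h/∂x = (447.3 − 448.2) / (250 − 0) = -0.003600
∂h/∂y = (453.0 − 448.2) / (-325 − 0) = -0.01477
|∇h| = √(-0.003600² + -0.01477²) = 0.0152

0.015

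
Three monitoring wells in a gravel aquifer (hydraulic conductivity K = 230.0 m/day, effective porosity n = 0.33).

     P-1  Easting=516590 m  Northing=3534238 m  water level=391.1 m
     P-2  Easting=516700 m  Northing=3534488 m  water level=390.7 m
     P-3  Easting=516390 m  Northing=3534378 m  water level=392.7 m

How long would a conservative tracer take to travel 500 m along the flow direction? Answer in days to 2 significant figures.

100 days

Differences from P-1: to P-2 (Δx, Δy, Δh) = (110, 250, -0.4); to P-3 = (-200, 140, +1.6).
Solve a·Δx + b·Δy = Δh: det = 110·140 − (-200)·250 = 65400.
∂h/∂x = [(-0.4)·140 − (+1.6)·250] / 65400 = -0.006972
∂h/∂y = [110·(+1.6) − (-200)·(-0.4)] / 65400 = +0.001468
|∇h| = √(-0.006972² + 0.001468²) = 0.007125
Seepage velocity v = K·i/n = 230.0 × 0.007125 / 0.33 = 4.966 m/day.
t = 500 / 4.966 = 100.7 days.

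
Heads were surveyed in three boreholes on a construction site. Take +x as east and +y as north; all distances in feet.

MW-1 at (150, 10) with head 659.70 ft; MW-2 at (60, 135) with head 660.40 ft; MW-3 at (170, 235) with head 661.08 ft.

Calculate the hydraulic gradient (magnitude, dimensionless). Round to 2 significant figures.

With h = a·x + b·y + c and MW-1 as origin, the differences give:
  (-90)·a + 125·b = +0.70
  20·a + 225·b = +1.38
Eliminate b (×225 and ×125, subtract): -22750·a = -15.000 → a = ∂h/∂x = +0.0006593
Back-substitute: b = ∂h/∂y = +0.006075.
|∇h| = √(0.0006593² + 0.006075²) = 0.006111

0.0061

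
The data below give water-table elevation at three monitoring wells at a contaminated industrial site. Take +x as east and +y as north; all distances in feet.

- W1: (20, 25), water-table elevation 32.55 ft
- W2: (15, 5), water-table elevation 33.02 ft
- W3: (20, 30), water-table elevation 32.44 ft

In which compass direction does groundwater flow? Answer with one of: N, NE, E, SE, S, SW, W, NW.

Three-point gradient (reference W1): Δ to W2 = (-5, -20, +0.47), Δ to W3 = (0, 5, -0.11).
∂h/∂x = -0.006000, ∂h/∂y = -0.02200 (det = -25).
Flow = −∇h = (+0.006000 east, +0.02200 north), which points north.

N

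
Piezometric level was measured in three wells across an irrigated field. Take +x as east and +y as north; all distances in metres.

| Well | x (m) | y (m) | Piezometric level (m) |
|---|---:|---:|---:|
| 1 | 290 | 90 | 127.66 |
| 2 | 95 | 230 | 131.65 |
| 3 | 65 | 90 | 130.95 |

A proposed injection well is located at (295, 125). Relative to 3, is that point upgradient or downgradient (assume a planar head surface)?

downgradient

Taking 1 as reference: 2−1 = (-195, 140, +3.99); 3−1 = (-225, 0, +3.29).
Determinant of the coordinate differences = (-195)·0 − (-225)·140 = 31500.
∂h/∂x = [(+3.99)·0 − (+3.29)·140] / 31500 = -0.01462
∂h/∂y = [(-195)·(+3.29) − (-225)·(+3.99)] / 31500 = +0.008133
Head at (295, 125) = 127.66 + (-0.01462)·(5) + (+0.008133)·(35) = 127.87 m.
That is lower than the 130.95 m at 3, so the point is downgradient.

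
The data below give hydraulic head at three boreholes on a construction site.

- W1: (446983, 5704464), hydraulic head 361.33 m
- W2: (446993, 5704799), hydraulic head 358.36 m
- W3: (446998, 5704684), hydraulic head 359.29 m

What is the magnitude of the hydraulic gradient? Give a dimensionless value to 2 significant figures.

Differences from W1: to W2 (Δx, Δy, Δh) = (10, 335, -2.97); to W3 = (15, 220, -2.04).
Determinant of the coordinate differences = 10·220 − 15·335 = -2825.
∂h/∂x = [(-2.97)·220 − (-2.04)·335] / -2825 = -0.01062
∂h/∂y = [10·(-2.04) − 15·(-2.97)] / -2825 = -0.008549
|∇h| = √(-0.01062² + -0.008549²) = 0.01363

0.014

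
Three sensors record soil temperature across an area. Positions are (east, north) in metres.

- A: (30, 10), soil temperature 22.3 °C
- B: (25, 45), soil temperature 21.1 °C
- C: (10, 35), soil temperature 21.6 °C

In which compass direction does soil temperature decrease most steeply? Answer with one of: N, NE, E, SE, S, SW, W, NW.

N

Taking A as reference: B−A = (-5, 35, -1.2); C−A = (-20, 25, -0.7).
Determinant of the coordinate differences = (-5)·25 − (-20)·35 = 575.
∂T/∂x = [(-1.2)·25 − (-0.7)·35] / 575 = -0.009565
∂T/∂y = [(-5)·(-0.7) − (-20)·(-1.2)] / 575 = -0.03565
Steepest decrease is along −∇f = (+0.009565 E, +0.03565 N) → north.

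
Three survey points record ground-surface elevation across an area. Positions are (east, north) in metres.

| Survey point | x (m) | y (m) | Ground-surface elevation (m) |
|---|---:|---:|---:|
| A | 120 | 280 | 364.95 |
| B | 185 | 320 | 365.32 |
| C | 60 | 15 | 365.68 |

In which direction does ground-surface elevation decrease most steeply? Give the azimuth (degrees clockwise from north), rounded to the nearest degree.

Differences from A: to B (Δx, Δy, Δh) = (65, 40, +0.37); to C = (-60, -265, +0.73).
Determinant of the coordinate differences = 65·(-265) − (-60)·40 = -14825.
∂z/∂x = [(+0.37)·(-265) − (+0.73)·40] / -14825 = +0.008583
∂z/∂y = [65·(+0.73) − (-60)·(+0.37)] / -14825 = -0.004698
Steepest decrease is along −∇f: components (-0.008583 E, +0.004698 N).
Azimuth = atan2(-0.008583, +0.004698) = 298.7° ≈ 299°.

299°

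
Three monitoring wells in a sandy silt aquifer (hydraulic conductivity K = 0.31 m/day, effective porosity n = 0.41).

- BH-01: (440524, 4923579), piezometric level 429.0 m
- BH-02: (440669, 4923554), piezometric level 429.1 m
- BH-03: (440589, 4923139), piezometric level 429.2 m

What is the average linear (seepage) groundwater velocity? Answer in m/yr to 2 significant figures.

Differences from BH-01: to BH-02 (Δx, Δy, Δh) = (145, -25, +0.1); to BH-03 = (65, -440, +0.2).
Determinant of the coordinate differences = 145·(-440) − 65·(-25) = -62175.
∂h/∂x = [(+0.1)·(-440) − (+0.2)·(-25)] / -62175 = +0.0006273
∂h/∂y = [145·(+0.2) − 65·(+0.1)] / -62175 = -0.0003619
|∇h| = √(0.0006273² + -0.0003619²) = 0.0007242
Seepage velocity v = K·i/n = 0.31 × 0.0007242 / 0.41 = 0.0005476 m/day = 0.2 m/yr.

0.20 m/yr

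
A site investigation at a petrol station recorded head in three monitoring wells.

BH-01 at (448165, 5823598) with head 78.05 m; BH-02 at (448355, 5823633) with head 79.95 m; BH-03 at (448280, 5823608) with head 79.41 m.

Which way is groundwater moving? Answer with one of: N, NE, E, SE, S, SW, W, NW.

Three-point gradient (reference BH-01): Δ to BH-02 = (190, 35, +1.90), Δ to BH-03 = (115, 10, +1.36).
∂h/∂x = +0.01346, ∂h/∂y = -0.01878 (det = -2125).
Flow = −∇h = (-0.01346 east, +0.01878 north), which points northwest.

NW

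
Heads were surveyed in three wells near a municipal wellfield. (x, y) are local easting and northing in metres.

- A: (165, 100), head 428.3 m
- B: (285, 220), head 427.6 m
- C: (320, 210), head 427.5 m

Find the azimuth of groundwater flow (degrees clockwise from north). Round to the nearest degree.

057°

Differences from A: to B (Δx, Δy, Δh) = (120, 120, -0.7); to C = (155, 110, -0.8).
Determinant of the coordinate differences = 120·110 − 155·120 = -5400.
∂h/∂x = [(-0.7)·110 − (-0.8)·120] / -5400 = -0.003519
∂h/∂y = [120·(-0.8) − 155·(-0.7)] / -5400 = -0.002315
Flow direction (−∇h) has components (+0.003519 E, +0.002315 N).
Azimuth = atan2(E, N) = atan2(+0.003519, +0.002315) = 56.7° ≈ 057°.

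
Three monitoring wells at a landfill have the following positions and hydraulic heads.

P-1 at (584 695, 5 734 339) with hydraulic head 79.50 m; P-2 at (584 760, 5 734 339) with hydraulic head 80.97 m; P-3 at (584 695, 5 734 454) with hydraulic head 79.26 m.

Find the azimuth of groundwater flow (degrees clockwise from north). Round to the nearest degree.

∂h/∂x = (80.97 − 79.50) / (584760 − 584695) = +0.02262
∂h/∂y = (79.26 − 79.50) / (5734454 − 5734339) = -0.002087
Flow direction (−∇h) has components (-0.02262 E, +0.002087 N).
Azimuth = atan2(E, N) = atan2(-0.02262, +0.002087) = 275.3° ≈ 275°.

275°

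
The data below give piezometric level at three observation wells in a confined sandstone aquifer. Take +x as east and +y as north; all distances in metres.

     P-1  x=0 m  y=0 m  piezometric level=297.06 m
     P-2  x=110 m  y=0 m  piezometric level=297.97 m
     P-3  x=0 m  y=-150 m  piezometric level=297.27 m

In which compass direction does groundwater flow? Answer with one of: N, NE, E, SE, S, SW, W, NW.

∂h/∂x = (297.97 − 297.06) / (110 − 0) = +0.008273
∂h/∂y = (297.27 − 297.06) / (-150 − 0) = -0.001400
Flow = −∇h = (-0.008273 east, +0.001400 north), which points west.

W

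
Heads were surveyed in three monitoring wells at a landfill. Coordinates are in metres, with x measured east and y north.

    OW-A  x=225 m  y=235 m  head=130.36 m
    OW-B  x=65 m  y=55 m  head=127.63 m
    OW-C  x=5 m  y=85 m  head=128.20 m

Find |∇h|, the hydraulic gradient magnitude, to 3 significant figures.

Three-point gradient (reference OW-A): Δ to OW-B = (-160, -180, -2.73), Δ to OW-C = (-220, -150, -2.16).
∂h/∂x = -0.001327, ∂h/∂y = +0.01635 (det = -15600).
|∇h| = √(-0.001327² + 0.01635²) = 0.0164

0.0164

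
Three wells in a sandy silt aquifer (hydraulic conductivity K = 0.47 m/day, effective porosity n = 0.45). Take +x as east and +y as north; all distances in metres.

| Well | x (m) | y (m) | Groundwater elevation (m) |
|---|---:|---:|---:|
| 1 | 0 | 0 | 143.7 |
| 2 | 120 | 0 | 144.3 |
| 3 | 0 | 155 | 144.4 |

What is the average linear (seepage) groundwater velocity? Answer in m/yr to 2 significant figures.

∂h/∂x = (144.3 − 143.7) / (120 − 0) = +0.005000
∂h/∂y = (144.4 − 143.7) / (155 − 0) = +0.004516
|∇h| = √(0.005000² + 0.004516²) = 0.006738
Seepage velocity v = K·i/n = 0.47 × 0.006738 / 0.45 = 0.007037 m/day = 2.57 m/yr.

2.6 m/yr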